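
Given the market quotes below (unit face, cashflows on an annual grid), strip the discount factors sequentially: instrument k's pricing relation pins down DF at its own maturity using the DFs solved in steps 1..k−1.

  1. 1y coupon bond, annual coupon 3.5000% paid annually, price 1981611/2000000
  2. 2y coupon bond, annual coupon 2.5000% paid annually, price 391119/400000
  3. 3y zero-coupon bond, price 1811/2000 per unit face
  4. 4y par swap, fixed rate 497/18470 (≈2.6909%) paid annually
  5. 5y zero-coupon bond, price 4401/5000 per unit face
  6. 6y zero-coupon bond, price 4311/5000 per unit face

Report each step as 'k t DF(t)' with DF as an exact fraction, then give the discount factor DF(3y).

1 1 9573/10000
2 2 4653/5000
3 3 1811/2000
4 4 4503/5000
5 5 4401/5000
6 6 4311/5000
DF(3y) = 1811/2000 ≈ 0.905500

step 1 [1y] bond c/1=7/200: DF=(1981611/2000000 − 7/200·(0))/(1+7/200) = 9573/10000 ≈ 0.957300
step 2 [2y] bond c/1=1/40: DF=(391119/400000 − 1/40·(0.957300))/(1+1/40) = 4653/5000 ≈ 0.930600
step 3 [3y] zero: DF = P = 1811/2000 ≈ 0.905500
step 4 [4y] swap r/1=497/18470: DF=(1 − 497/18470·(0.957300+0.930600+0.905500))/(1+497/18470) = 4503/5000 ≈ 0.900600
step 5 [5y] zero: DF = P = 4401/5000 ≈ 0.880200
step 6 [6y] zero: DF = P = 4311/5000 ≈ 0.862200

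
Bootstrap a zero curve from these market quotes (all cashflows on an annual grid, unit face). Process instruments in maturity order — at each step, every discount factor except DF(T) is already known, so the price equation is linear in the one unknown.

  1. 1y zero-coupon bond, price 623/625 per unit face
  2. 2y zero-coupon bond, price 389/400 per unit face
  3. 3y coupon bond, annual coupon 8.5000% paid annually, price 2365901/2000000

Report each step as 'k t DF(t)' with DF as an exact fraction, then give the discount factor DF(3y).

step 1 [1y] zero: DF = P = 623/625 ≈ 0.996800
step 2 [2y] zero: DF = P = 389/400 ≈ 0.972500
step 3 [3y] bond c/1=17/200: DF=(2365901/2000000 − 17/200·(0.996800+0.972500))/(1+17/200) = 117/125 ≈ 0.936000

1 1 623/625
2 2 389/400
3 3 117/125
DF(3y) = 117/125 ≈ 0.936000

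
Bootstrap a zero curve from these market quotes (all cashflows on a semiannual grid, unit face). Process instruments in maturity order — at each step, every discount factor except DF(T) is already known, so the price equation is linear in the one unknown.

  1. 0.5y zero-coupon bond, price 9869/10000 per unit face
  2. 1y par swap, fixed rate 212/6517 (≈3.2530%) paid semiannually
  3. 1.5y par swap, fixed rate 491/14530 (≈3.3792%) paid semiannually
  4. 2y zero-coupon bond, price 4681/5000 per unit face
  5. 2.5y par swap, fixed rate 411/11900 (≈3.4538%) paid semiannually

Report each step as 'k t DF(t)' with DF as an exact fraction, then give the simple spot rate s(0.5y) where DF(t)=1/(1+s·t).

1 1/2 9869/10000
2 1 4841/5000
3 3/2 9509/10000
4 2 4681/5000
5 5/2 4589/5000
s(0.5y) = (1/(9869/10000) − 1)/(1/2) = 262/9869 ≈ 2.6548%

step 1 [0.5y] zero: DF = P = 9869/10000 ≈ 0.986900
step 2 [1y] swap r/2=106/6517: DF=(1 − 106/6517·(0.986900))/(1+106/6517) = 4841/5000 ≈ 0.968200
step 3 [1.5y] swap r/2=491/29060: DF=(1 − 491/29060·(0.986900+0.968200))/(1+491/29060) = 9509/10000 ≈ 0.950900
step 4 [2y] zero: DF = P = 4681/5000 ≈ 0.936200
step 5 [2.5y] swap r/2=411/23800: DF=(1 − 411/23800·(0.986900+0.968200+0.950900+0.936200))/(1+411/23800) = 4589/5000 ≈ 0.917800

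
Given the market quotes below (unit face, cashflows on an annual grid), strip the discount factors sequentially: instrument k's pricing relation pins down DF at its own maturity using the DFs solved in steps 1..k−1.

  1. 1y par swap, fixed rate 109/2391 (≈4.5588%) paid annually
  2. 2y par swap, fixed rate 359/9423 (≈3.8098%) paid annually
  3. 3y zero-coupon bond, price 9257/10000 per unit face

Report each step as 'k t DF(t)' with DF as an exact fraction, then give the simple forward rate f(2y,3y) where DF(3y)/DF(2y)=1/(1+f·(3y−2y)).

step 1 [1y] swap r/1=109/2391: DF=(1 − 109/2391·(0))/(1+109/2391) = 2391/2500 ≈ 0.956400
step 2 [2y] swap r/1=359/9423: DF=(1 − 359/9423·(0.956400))/(1+359/9423) = 4641/5000 ≈ 0.928200
step 3 [3y] zero: DF = P = 9257/10000 ≈ 0.925700

1 1 2391/2500
2 2 4641/5000
3 3 9257/10000
f(2y,3y) = ((4641/5000)/(9257/10000) − 1)/(1) = 25/9257 ≈ 0.2701%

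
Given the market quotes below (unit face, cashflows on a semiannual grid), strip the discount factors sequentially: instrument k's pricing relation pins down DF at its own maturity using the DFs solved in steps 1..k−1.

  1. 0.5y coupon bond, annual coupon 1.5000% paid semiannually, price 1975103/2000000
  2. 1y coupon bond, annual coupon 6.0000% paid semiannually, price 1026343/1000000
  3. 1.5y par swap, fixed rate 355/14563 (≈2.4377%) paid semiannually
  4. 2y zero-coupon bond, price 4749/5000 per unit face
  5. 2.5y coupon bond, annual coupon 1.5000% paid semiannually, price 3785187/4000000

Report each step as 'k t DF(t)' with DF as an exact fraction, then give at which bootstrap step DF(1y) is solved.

step 1 [0.5y] bond c/2=3/400: DF=(1975103/2000000 − 3/400·(0))/(1+3/400) = 4901/5000 ≈ 0.980200
step 2 [1y] bond c/2=3/100: DF=(1026343/1000000 − 3/100·(0.980200))/(1+3/100) = 9679/10000 ≈ 0.967900
step 3 [1.5y] swap r/2=355/29126: DF=(1 − 355/29126·(0.980200+0.967900))/(1+355/29126) = 1929/2000 ≈ 0.964500
step 4 [2y] zero: DF = P = 4749/5000 ≈ 0.949800
step 5 [2.5y] bond c/2=3/400: DF=(3785187/4000000 − 3/400·(0.980200+0.967900+0.964500+0.949800))/(1+3/400) = 1821/2000 ≈ 0.910500

1 1/2 4901/5000
2 1 9679/10000
3 3/2 1929/2000
4 2 4749/5000
5 5/2 1821/2000
DF(1y) is solved at step 2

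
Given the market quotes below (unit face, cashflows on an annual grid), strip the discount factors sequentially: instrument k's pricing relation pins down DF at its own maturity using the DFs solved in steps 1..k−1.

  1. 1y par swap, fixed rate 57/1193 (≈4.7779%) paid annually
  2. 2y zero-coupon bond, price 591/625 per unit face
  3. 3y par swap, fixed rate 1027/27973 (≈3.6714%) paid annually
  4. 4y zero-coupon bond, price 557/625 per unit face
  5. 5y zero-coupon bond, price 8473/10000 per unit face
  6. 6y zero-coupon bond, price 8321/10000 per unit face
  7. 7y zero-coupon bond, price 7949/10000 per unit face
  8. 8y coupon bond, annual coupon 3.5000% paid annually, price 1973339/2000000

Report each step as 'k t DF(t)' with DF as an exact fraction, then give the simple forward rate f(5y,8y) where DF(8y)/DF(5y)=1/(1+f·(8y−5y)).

1 1 1193/1250
2 2 591/625
3 3 8973/10000
4 4 557/625
5 5 8473/10000
6 6 8321/10000
7 7 7949/10000
8 8 7449/10000
f(5y,8y) = ((8473/10000)/(7449/10000) − 1)/(3) = 1024/22347 ≈ 4.5823%

step 1 [1y] swap r/1=57/1193: DF=(1 − 57/1193·(0))/(1+57/1193) = 1193/1250 ≈ 0.954400
step 2 [2y] zero: DF = P = 591/625 ≈ 0.945600
step 3 [3y] swap r/1=1027/27973: DF=(1 − 1027/27973·(0.954400+0.945600))/(1+1027/27973) = 8973/10000 ≈ 0.897300
step 4 [4y] zero: DF = P = 557/625 ≈ 0.891200
step 5 [5y] zero: DF = P = 8473/10000 ≈ 0.847300
step 6 [6y] zero: DF = P = 8321/10000 ≈ 0.832100
step 7 [7y] zero: DF = P = 7949/10000 ≈ 0.794900
step 8 [8y] bond c/1=7/200: DF=(1973339/2000000 − 7/200·(0.954400+0.945600+0.897300+0.891200+0.847300+0.832100+0.794900))/(1+7/200) = 7449/10000 ≈ 0.744900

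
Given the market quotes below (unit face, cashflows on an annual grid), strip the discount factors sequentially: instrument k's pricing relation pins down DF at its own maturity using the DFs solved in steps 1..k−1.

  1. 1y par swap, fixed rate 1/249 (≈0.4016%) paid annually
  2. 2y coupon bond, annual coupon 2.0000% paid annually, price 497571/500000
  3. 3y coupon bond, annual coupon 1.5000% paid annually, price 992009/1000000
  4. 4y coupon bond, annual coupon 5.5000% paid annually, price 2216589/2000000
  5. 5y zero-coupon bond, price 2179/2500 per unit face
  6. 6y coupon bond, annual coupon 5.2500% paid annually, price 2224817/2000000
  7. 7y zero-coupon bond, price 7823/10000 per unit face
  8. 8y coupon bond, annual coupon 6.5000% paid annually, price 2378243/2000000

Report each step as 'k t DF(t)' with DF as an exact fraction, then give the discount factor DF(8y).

step 1 [1y] swap r/1=1/249: DF=(1 − 1/249·(0))/(1+1/249) = 249/250 ≈ 0.996000
step 2 [2y] bond c/1=1/50: DF=(497571/500000 − 1/50·(0.996000))/(1+1/50) = 9561/10000 ≈ 0.956100
step 3 [3y] bond c/1=3/200: DF=(992009/1000000 − 3/200·(0.996000+0.956100))/(1+3/200) = 1897/2000 ≈ 0.948500
step 4 [4y] bond c/1=11/200: DF=(2216589/2000000 − 11/200·(0.996000+0.956100+0.948500))/(1+11/200) = 8993/10000 ≈ 0.899300
step 5 [5y] zero: DF = P = 2179/2500 ≈ 0.871600
step 6 [6y] bond c/1=21/400: DF=(2224817/2000000 − 21/400·(0.996000+0.956100+0.948500+0.899300+0.871600))/(1+21/400) = 8239/10000 ≈ 0.823900
step 7 [7y] zero: DF = P = 7823/10000 ≈ 0.782300
step 8 [8y] bond c/1=13/200: DF=(2378243/2000000 − 13/200·(0.996000+0.956100+0.948500+0.899300+0.871600+0.823900+0.782300))/(1+13/200) = 3667/5000 ≈ 0.733400

1 1 249/250
2 2 9561/10000
3 3 1897/2000
4 4 8993/10000
5 5 2179/2500
6 6 8239/10000
7 7 7823/10000
8 8 3667/5000
DF(8y) = 3667/5000 ≈ 0.733400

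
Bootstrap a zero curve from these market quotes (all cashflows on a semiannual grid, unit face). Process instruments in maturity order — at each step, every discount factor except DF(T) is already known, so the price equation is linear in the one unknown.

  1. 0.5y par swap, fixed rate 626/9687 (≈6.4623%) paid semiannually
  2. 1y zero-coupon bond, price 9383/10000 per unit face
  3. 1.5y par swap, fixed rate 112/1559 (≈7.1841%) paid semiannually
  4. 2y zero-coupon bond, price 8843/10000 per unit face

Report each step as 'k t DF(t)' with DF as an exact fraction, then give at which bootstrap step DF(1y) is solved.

step 1 [0.5y] swap r/2=313/9687: DF=(1 − 313/9687·(0))/(1+313/9687) = 9687/10000 ≈ 0.968700
step 2 [1y] zero: DF = P = 9383/10000 ≈ 0.938300
step 3 [1.5y] swap r/2=56/1559: DF=(1 − 56/1559·(0.968700+0.938300))/(1+56/1559) = 562/625 ≈ 0.899200
step 4 [2y] zero: DF = P = 8843/10000 ≈ 0.884300

1 1/2 9687/10000
2 1 9383/10000
3 3/2 562/625
4 2 8843/10000
DF(1y) is solved at step 2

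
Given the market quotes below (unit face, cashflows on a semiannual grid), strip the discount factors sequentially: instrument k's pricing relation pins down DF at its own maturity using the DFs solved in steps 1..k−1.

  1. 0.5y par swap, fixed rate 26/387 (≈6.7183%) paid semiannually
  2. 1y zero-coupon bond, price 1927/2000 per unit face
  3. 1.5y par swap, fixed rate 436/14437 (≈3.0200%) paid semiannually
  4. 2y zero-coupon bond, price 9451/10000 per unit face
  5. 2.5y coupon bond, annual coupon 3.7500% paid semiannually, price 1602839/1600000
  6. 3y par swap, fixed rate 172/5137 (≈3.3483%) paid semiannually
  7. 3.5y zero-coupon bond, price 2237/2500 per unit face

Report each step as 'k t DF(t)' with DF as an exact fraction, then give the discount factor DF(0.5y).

1 1/2 387/400
2 1 1927/2000
3 3/2 2391/2500
4 2 9451/10000
5 5/2 1141/1250
6 3 4527/5000
7 7/2 2237/2500
DF(0.5y) = 387/400 ≈ 0.967500

step 1 [0.5y] swap r/2=13/387: DF=(1 − 13/387·(0))/(1+13/387) = 387/400 ≈ 0.967500
step 2 [1y] zero: DF = P = 1927/2000 ≈ 0.963500
step 3 [1.5y] swap r/2=218/14437: DF=(1 − 218/14437·(0.967500+0.963500))/(1+218/14437) = 2391/2500 ≈ 0.956400
step 4 [2y] zero: DF = P = 9451/10000 ≈ 0.945100
step 5 [2.5y] bond c/2=3/160: DF=(1602839/1600000 − 3/160·(0.967500+0.963500+0.956400+0.945100))/(1+3/160) = 1141/1250 ≈ 0.912800
step 6 [3y] swap r/2=86/5137: DF=(1 − 86/5137·(0.967500+0.963500+0.956400+0.945100+0.912800))/(1+86/5137) = 4527/5000 ≈ 0.905400
step 7 [3.5y] zero: DF = P = 2237/2500 ≈ 0.894800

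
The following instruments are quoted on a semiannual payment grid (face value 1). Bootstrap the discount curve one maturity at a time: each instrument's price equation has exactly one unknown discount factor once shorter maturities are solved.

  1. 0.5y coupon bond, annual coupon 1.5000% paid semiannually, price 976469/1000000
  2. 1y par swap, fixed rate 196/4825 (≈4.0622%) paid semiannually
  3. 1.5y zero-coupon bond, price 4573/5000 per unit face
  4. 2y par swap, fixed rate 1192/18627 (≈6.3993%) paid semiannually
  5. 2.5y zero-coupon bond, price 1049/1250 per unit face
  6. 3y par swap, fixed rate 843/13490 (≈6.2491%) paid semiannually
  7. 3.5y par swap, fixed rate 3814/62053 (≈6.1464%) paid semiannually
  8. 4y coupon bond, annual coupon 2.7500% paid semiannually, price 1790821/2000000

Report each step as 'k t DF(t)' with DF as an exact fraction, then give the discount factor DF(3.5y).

step 1 [0.5y] bond c/2=3/400: DF=(976469/1000000 − 3/400·(0))/(1+3/400) = 2423/2500 ≈ 0.969200
step 2 [1y] swap r/2=98/4825: DF=(1 − 98/4825·(0.969200))/(1+98/4825) = 1201/1250 ≈ 0.960800
step 3 [1.5y] zero: DF = P = 4573/5000 ≈ 0.914600
step 4 [2y] swap r/2=596/18627: DF=(1 − 596/18627·(0.969200+0.960800+0.914600))/(1+596/18627) = 1101/1250 ≈ 0.880800
step 5 [2.5y] zero: DF = P = 1049/1250 ≈ 0.839200
step 6 [3y] swap r/2=843/26980: DF=(1 − 843/26980·(0.969200+0.960800+0.914600+0.880800+0.839200))/(1+843/26980) = 4157/5000 ≈ 0.831400
step 7 [3.5y] swap r/2=1907/62053: DF=(1 − 1907/62053·(0.969200+0.960800+0.914600+0.880800+0.839200+0.831400))/(1+1907/62053) = 8093/10000 ≈ 0.809300
step 8 [4y] bond c/2=11/800: DF=(1790821/2000000 − 11/800·(0.969200+0.960800+0.914600+0.880800+0.839200+0.831400+0.809300))/(1+11/800) = 7991/10000 ≈ 0.799100

1 1/2 2423/2500
2 1 1201/1250
3 3/2 4573/5000
4 2 1101/1250
5 5/2 1049/1250
6 3 4157/5000
7 7/2 8093/10000
8 4 7991/10000
DF(3.5y) = 8093/10000 ≈ 0.809300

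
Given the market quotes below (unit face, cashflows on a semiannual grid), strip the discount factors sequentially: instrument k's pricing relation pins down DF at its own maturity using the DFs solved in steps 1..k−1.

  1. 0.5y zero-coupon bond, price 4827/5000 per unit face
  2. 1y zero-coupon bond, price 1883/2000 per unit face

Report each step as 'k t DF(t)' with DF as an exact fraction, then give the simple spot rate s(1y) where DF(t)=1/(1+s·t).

step 1 [0.5y] zero: DF = P = 4827/5000 ≈ 0.965400
step 2 [1y] zero: DF = P = 1883/2000 ≈ 0.941500

1 1/2 4827/5000
2 1 1883/2000
s(1y) = (1/(1883/2000) − 1)/(1) = 117/1883 ≈ 6.2135%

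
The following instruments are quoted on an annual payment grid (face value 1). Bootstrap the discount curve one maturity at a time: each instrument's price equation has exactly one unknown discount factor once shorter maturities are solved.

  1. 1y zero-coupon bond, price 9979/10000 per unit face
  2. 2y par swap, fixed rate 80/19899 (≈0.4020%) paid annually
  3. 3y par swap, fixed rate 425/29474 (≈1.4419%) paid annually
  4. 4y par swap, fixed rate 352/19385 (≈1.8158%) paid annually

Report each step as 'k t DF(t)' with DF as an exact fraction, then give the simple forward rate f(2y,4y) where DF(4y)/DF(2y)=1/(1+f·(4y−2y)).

1 1 9979/10000
2 2 124/125
3 3 383/400
4 4 581/625
f(2y,4y) = ((124/125)/(581/625) − 1)/(2) = 39/1162 ≈ 3.3563%

step 1 [1y] zero: DF = P = 9979/10000 ≈ 0.997900
step 2 [2y] swap r/1=80/19899: DF=(1 − 80/19899·(0.997900))/(1+80/19899) = 124/125 ≈ 0.992000
step 3 [3y] swap r/1=425/29474: DF=(1 − 425/29474·(0.997900+0.992000))/(1+425/29474) = 383/400 ≈ 0.957500
step 4 [4y] swap r/1=352/19385: DF=(1 − 352/19385·(0.997900+0.992000+0.957500))/(1+352/19385) = 581/625 ≈ 0.929600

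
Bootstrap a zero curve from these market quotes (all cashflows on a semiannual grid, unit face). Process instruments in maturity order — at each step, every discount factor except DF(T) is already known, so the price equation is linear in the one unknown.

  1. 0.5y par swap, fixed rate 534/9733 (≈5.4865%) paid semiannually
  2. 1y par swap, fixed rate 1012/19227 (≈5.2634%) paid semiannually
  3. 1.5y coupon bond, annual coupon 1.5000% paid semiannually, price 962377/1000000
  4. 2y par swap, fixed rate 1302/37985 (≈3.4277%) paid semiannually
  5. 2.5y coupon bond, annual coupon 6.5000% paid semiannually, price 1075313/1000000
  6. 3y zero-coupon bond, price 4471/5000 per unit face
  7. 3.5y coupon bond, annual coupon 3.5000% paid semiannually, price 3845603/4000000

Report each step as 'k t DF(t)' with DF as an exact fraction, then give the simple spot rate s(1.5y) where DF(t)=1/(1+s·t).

step 1 [0.5y] swap r/2=267/9733: DF=(1 − 267/9733·(0))/(1+267/9733) = 9733/10000 ≈ 0.973300
step 2 [1y] swap r/2=506/19227: DF=(1 − 506/19227·(0.973300))/(1+506/19227) = 4747/5000 ≈ 0.949400
step 3 [1.5y] bond c/2=3/400: DF=(962377/1000000 − 3/400·(0.973300+0.949400))/(1+3/400) = 9409/10000 ≈ 0.940900
step 4 [2y] swap r/2=651/37985: DF=(1 − 651/37985·(0.973300+0.949400+0.940900))/(1+651/37985) = 9349/10000 ≈ 0.934900
step 5 [2.5y] bond c/2=13/400: DF=(1075313/1000000 − 13/400·(0.973300+0.949400+0.940900+0.934900))/(1+13/400) = 9219/10000 ≈ 0.921900
step 6 [3y] zero: DF = P = 4471/5000 ≈ 0.894200
step 7 [3.5y] bond c/2=7/400: DF=(3845603/4000000 − 7/400·(0.973300+0.949400+0.940900+0.934900+0.921900+0.894200))/(1+7/400) = 8483/10000 ≈ 0.848300

1 1/2 9733/10000
2 1 4747/5000
3 3/2 9409/10000
4 2 9349/10000
5 5/2 9219/10000
6 3 4471/5000
7 7/2 8483/10000
s(1.5y) = (1/(9409/10000) − 1)/(3/2) = 394/9409 ≈ 4.1875%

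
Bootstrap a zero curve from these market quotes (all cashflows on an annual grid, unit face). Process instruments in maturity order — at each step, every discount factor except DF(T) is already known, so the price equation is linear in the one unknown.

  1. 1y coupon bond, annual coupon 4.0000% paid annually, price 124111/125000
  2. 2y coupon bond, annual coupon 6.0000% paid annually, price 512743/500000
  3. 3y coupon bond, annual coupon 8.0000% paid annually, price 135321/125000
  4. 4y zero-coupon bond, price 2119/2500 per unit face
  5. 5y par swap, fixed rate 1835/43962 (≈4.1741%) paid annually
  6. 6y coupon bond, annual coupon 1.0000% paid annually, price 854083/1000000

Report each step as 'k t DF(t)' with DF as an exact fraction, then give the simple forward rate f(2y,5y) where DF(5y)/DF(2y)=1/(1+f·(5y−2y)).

step 1 [1y] bond c/1=1/25: DF=(124111/125000 − 1/25·(0))/(1+1/25) = 9547/10000 ≈ 0.954700
step 2 [2y] bond c/1=3/50: DF=(512743/500000 − 3/50·(0.954700))/(1+3/50) = 4567/5000 ≈ 0.913400
step 3 [3y] bond c/1=2/25: DF=(135321/125000 − 2/25·(0.954700+0.913400))/(1+2/25) = 108/125 ≈ 0.864000
step 4 [4y] zero: DF = P = 2119/2500 ≈ 0.847600
step 5 [5y] swap r/1=1835/43962: DF=(1 − 1835/43962·(0.954700+0.913400+0.864000+0.847600))/(1+1835/43962) = 1633/2000 ≈ 0.816500
step 6 [6y] bond c/1=1/100: DF=(854083/1000000 − 1/100·(0.954700+0.913400+0.864000+0.847600+0.816500))/(1+1/100) = 8021/10000 ≈ 0.802100

1 1 9547/10000
2 2 4567/5000
3 3 108/125
4 4 2119/2500
5 5 1633/2000
6 6 8021/10000
f(2y,5y) = ((4567/5000)/(1633/2000) − 1)/(3) = 323/8165 ≈ 3.9559%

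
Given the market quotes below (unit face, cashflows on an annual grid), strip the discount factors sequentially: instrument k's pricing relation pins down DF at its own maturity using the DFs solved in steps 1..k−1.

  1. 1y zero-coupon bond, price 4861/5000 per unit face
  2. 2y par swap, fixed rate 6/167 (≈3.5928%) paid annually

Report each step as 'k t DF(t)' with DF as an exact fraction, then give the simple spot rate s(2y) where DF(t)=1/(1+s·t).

1 1 4861/5000
2 2 2329/2500
s(2y) = (1/(2329/2500) − 1)/(2) = 171/4658 ≈ 3.6711%

step 1 [1y] zero: DF = P = 4861/5000 ≈ 0.972200
step 2 [2y] swap r/1=6/167: DF=(1 − 6/167·(0.972200))/(1+6/167) = 2329/2500 ≈ 0.931600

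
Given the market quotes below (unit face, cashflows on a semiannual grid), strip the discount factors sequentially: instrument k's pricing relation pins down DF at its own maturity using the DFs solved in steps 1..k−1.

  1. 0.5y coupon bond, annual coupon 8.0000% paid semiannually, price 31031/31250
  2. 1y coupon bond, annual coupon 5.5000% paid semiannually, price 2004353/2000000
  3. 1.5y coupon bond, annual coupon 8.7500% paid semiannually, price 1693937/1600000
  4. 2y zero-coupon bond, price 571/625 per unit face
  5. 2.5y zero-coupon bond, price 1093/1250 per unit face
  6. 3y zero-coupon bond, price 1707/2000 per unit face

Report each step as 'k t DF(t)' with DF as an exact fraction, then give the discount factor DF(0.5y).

step 1 [0.5y] bond c/2=1/25: DF=(31031/31250 − 1/25·(0))/(1+1/25) = 2387/2500 ≈ 0.954800
step 2 [1y] bond c/2=11/400: DF=(2004353/2000000 − 11/400·(0.954800))/(1+11/400) = 4749/5000 ≈ 0.949800
step 3 [1.5y] bond c/2=7/160: DF=(1693937/1600000 − 7/160·(0.954800+0.949800))/(1+7/160) = 1869/2000 ≈ 0.934500
step 4 [2y] zero: DF = P = 571/625 ≈ 0.913600
step 5 [2.5y] zero: DF = P = 1093/1250 ≈ 0.874400
step 6 [3y] zero: DF = P = 1707/2000 ≈ 0.853500

1 1/2 2387/2500
2 1 4749/5000
3 3/2 1869/2000
4 2 571/625
5 5/2 1093/1250
6 3 1707/2000
DF(0.5y) = 2387/2500 ≈ 0.954800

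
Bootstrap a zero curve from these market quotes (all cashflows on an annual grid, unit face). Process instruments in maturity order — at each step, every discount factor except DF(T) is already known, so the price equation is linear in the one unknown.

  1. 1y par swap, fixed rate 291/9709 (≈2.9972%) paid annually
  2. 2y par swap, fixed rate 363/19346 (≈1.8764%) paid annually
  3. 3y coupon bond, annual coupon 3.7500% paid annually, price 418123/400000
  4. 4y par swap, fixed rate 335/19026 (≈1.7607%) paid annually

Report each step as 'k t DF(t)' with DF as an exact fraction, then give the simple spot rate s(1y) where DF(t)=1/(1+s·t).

step 1 [1y] swap r/1=291/9709: DF=(1 − 291/9709·(0))/(1+291/9709) = 9709/10000 ≈ 0.970900
step 2 [2y] swap r/1=363/19346: DF=(1 − 363/19346·(0.970900))/(1+363/19346) = 9637/10000 ≈ 0.963700
step 3 [3y] bond c/1=3/80: DF=(418123/400000 − 3/80·(0.970900+0.963700))/(1+3/80) = 586/625 ≈ 0.937600
step 4 [4y] swap r/1=335/19026: DF=(1 − 335/19026·(0.970900+0.963700+0.937600))/(1+335/19026) = 933/1000 ≈ 0.933000

1 1 9709/10000
2 2 9637/10000
3 3 586/625
4 4 933/1000
s(1y) = (1/(9709/10000) − 1)/(1) = 291/9709 ≈ 2.9972%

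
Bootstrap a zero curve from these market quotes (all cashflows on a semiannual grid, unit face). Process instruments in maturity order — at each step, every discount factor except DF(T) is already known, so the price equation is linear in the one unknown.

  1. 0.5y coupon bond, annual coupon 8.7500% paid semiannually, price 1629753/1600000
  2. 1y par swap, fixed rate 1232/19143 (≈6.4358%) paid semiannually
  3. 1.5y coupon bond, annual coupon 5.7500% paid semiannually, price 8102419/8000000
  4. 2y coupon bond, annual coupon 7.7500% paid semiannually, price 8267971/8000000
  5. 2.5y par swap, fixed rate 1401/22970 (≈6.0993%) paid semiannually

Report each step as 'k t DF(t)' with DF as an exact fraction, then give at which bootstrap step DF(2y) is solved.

step 1 [0.5y] bond c/2=7/160: DF=(1629753/1600000 − 7/160·(0))/(1+7/160) = 9759/10000 ≈ 0.975900
step 2 [1y] swap r/2=616/19143: DF=(1 − 616/19143·(0.975900))/(1+616/19143) = 1173/1250 ≈ 0.938400
step 3 [1.5y] bond c/2=23/800: DF=(8102419/8000000 − 23/800·(0.975900+0.938400))/(1+23/800) = 931/1000 ≈ 0.931000
step 4 [2y] bond c/2=31/800: DF=(8267971/8000000 − 31/800·(0.975900+0.938400+0.931000))/(1+31/800) = 1111/1250 ≈ 0.888800
step 5 [2.5y] swap r/2=1401/45940: DF=(1 − 1401/45940·(0.975900+0.938400+0.931000+0.888800))/(1+1401/45940) = 8599/10000 ≈ 0.859900

1 1/2 9759/10000
2 1 1173/1250
3 3/2 931/1000
4 2 1111/1250
5 5/2 8599/10000
DF(2y) is solved at step 4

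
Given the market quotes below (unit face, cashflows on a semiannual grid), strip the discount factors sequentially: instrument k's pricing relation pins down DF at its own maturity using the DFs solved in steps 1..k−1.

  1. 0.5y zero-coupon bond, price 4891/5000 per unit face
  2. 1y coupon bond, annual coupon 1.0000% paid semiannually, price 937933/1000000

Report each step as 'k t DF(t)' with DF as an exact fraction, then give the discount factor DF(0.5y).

step 1 [0.5y] zero: DF = P = 4891/5000 ≈ 0.978200
step 2 [1y] bond c/2=1/200: DF=(937933/1000000 − 1/200·(0.978200))/(1+1/200) = 2321/2500 ≈ 0.928400

1 1/2 4891/5000
2 1 2321/2500
DF(0.5y) = 4891/5000 ≈ 0.978200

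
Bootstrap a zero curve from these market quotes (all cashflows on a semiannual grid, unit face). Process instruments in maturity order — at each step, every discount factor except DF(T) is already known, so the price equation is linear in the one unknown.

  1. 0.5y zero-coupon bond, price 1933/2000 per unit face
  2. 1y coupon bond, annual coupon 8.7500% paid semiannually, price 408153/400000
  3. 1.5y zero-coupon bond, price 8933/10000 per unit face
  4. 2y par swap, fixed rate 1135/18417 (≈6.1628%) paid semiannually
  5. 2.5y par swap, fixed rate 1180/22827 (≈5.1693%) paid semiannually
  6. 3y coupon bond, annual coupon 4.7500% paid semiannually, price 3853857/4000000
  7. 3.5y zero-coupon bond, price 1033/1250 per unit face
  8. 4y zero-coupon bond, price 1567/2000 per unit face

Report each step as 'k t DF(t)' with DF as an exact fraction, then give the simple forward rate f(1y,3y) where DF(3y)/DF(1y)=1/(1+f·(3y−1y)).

step 1 [0.5y] zero: DF = P = 1933/2000 ≈ 0.966500
step 2 [1y] bond c/2=7/160: DF=(408153/400000 − 7/160·(0.966500))/(1+7/160) = 9371/10000 ≈ 0.937100
step 3 [1.5y] zero: DF = P = 8933/10000 ≈ 0.893300
step 4 [2y] swap r/2=1135/36834: DF=(1 − 1135/36834·(0.966500+0.937100+0.893300))/(1+1135/36834) = 1773/2000 ≈ 0.886500
step 5 [2.5y] swap r/2=590/22827: DF=(1 − 590/22827·(0.966500+0.937100+0.893300+0.886500))/(1+590/22827) = 441/500 ≈ 0.882000
step 6 [3y] bond c/2=19/800: DF=(3853857/4000000 − 19/800·(0.966500+0.937100+0.893300+0.886500+0.882000))/(1+19/800) = 522/625 ≈ 0.835200
step 7 [3.5y] zero: DF = P = 1033/1250 ≈ 0.826400
step 8 [4y] zero: DF = P = 1567/2000 ≈ 0.783500

1 1/2 1933/2000
2 1 9371/10000
3 3/2 8933/10000
4 2 1773/2000
5 5/2 441/500
6 3 522/625
7 7/2 1033/1250
8 4 1567/2000
f(1y,3y) = ((9371/10000)/(522/625) − 1)/(2) = 1019/16704 ≈ 6.1003%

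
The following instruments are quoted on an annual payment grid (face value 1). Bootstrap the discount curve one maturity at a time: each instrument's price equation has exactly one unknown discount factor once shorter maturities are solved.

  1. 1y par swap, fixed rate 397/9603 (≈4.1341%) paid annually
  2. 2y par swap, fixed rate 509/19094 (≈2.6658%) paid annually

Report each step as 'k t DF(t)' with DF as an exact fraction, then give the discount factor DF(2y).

1 1 9603/10000
2 2 9491/10000
DF(2y) = 9491/10000 ≈ 0.949100

step 1 [1y] swap r/1=397/9603: DF=(1 − 397/9603·(0))/(1+397/9603) = 9603/10000 ≈ 0.960300
step 2 [2y] swap r/1=509/19094: DF=(1 − 509/19094·(0.960300))/(1+509/19094) = 9491/10000 ≈ 0.949100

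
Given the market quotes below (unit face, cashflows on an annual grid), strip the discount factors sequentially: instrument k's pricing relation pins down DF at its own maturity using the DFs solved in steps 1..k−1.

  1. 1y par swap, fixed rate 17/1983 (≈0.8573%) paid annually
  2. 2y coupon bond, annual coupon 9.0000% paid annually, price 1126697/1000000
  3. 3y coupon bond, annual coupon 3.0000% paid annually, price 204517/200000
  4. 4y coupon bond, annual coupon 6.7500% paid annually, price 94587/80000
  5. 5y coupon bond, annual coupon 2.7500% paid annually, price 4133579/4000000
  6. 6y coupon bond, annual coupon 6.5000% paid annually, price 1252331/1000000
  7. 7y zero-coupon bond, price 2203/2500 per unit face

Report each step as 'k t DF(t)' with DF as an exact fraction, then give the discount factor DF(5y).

step 1 [1y] swap r/1=17/1983: DF=(1 − 17/1983·(0))/(1+17/1983) = 1983/2000 ≈ 0.991500
step 2 [2y] bond c/1=9/100: DF=(1126697/1000000 − 9/100·(0.991500))/(1+9/100) = 4759/5000 ≈ 0.951800
step 3 [3y] bond c/1=3/100: DF=(204517/200000 − 3/100·(0.991500+0.951800))/(1+3/100) = 4681/5000 ≈ 0.936200
step 4 [4y] bond c/1=27/400: DF=(94587/80000 − 27/400·(0.991500+0.951800+0.936200))/(1+27/400) = 1851/2000 ≈ 0.925500
step 5 [5y] bond c/1=11/400: DF=(4133579/4000000 − 11/400·(0.991500+0.951800+0.936200+0.925500))/(1+11/400) = 9039/10000 ≈ 0.903900
step 6 [6y] bond c/1=13/200: DF=(1252331/1000000 − 13/200·(0.991500+0.951800+0.936200+0.925500+0.903900))/(1+13/200) = 1777/2000 ≈ 0.888500
step 7 [7y] zero: DF = P = 2203/2500 ≈ 0.881200

1 1 1983/2000
2 2 4759/5000
3 3 4681/5000
4 4 1851/2000
5 5 9039/10000
6 6 1777/2000
7 7 2203/2500
DF(5y) = 9039/10000 ≈ 0.903900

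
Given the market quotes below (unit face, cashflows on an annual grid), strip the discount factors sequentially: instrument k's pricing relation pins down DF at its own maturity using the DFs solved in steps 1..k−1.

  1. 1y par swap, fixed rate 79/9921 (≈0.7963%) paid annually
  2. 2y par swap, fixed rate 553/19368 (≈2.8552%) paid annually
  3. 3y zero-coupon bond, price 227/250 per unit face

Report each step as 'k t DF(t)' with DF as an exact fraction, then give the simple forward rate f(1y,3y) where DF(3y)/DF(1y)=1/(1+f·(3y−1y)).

1 1 9921/10000
2 2 9447/10000
3 3 227/250
f(1y,3y) = ((9921/10000)/(227/250) − 1)/(2) = 841/18160 ≈ 4.6311%

step 1 [1y] swap r/1=79/9921: DF=(1 − 79/9921·(0))/(1+79/9921) = 9921/10000 ≈ 0.992100
step 2 [2y] swap r/1=553/19368: DF=(1 − 553/19368·(0.992100))/(1+553/19368) = 9447/10000 ≈ 0.944700
step 3 [3y] zero: DF = P = 227/250 ≈ 0.908000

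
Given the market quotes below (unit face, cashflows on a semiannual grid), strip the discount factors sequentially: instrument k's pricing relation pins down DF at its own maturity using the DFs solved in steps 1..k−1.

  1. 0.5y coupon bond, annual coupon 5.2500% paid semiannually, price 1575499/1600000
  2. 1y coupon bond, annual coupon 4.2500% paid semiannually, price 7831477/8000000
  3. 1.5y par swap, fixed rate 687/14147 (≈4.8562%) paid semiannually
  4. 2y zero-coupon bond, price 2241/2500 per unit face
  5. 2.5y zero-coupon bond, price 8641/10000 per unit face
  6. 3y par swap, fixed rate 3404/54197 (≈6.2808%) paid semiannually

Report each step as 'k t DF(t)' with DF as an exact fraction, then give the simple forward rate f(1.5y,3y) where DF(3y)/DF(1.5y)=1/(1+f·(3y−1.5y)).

step 1 [0.5y] bond c/2=21/800: DF=(1575499/1600000 − 21/800·(0))/(1+21/800) = 1919/2000 ≈ 0.959500
step 2 [1y] bond c/2=17/800: DF=(7831477/8000000 − 17/800·(0.959500))/(1+17/800) = 4693/5000 ≈ 0.938600
step 3 [1.5y] swap r/2=687/28294: DF=(1 − 687/28294·(0.959500+0.938600))/(1+687/28294) = 9313/10000 ≈ 0.931300
step 4 [2y] zero: DF = P = 2241/2500 ≈ 0.896400
step 5 [2.5y] zero: DF = P = 8641/10000 ≈ 0.864100
step 6 [3y] swap r/2=1702/54197: DF=(1 − 1702/54197·(0.959500+0.938600+0.931300+0.896400+0.864100))/(1+1702/54197) = 4149/5000 ≈ 0.829800

1 1/2 1919/2000
2 1 4693/5000
3 3/2 9313/10000
4 2 2241/2500
5 5/2 8641/10000
6 3 4149/5000
f(1.5y,3y) = ((9313/10000)/(4149/5000) − 1)/(3/2) = 1015/12447 ≈ 8.1546%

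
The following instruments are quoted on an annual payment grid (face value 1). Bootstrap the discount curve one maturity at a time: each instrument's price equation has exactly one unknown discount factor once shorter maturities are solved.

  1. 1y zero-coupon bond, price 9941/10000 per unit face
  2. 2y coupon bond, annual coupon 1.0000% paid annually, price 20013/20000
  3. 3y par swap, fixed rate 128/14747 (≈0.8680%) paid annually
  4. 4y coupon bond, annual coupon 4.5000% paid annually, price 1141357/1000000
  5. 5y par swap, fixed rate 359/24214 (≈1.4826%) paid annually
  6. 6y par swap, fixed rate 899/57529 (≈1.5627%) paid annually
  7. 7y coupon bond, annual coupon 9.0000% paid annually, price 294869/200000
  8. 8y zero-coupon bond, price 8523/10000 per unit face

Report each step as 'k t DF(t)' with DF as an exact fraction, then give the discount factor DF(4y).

1 1 9941/10000
2 2 9809/10000
3 3 609/625
4 4 2413/2500
5 5 4641/5000
6 6 9101/10000
7 7 1097/1250
8 8 8523/10000
DF(4y) = 2413/2500 ≈ 0.965200

step 1 [1y] zero: DF = P = 9941/10000 ≈ 0.994100
step 2 [2y] bond c/1=1/100: DF=(20013/20000 − 1/100·(0.994100))/(1+1/100) = 9809/10000 ≈ 0.980900
step 3 [3y] swap r/1=128/14747: DF=(1 − 128/14747·(0.994100+0.980900))/(1+128/14747) = 609/625 ≈ 0.974400
step 4 [4y] bond c/1=9/200: DF=(1141357/1000000 − 9/200·(0.994100+0.980900+0.974400))/(1+9/200) = 2413/2500 ≈ 0.965200
step 5 [5y] swap r/1=359/24214: DF=(1 − 359/24214·(0.994100+0.980900+0.974400+0.965200))/(1+359/24214) = 4641/5000 ≈ 0.928200
step 6 [6y] swap r/1=899/57529: DF=(1 − 899/57529·(0.994100+0.980900+0.974400+0.965200+0.928200))/(1+899/57529) = 9101/10000 ≈ 0.910100
step 7 [7y] bond c/1=9/100: DF=(294869/200000 − 9/100·(0.994100+0.980900+0.974400+0.965200+0.928200+0.910100))/(1+9/100) = 1097/1250 ≈ 0.877600
step 8 [8y] zero: DF = P = 8523/10000 ≈ 0.852300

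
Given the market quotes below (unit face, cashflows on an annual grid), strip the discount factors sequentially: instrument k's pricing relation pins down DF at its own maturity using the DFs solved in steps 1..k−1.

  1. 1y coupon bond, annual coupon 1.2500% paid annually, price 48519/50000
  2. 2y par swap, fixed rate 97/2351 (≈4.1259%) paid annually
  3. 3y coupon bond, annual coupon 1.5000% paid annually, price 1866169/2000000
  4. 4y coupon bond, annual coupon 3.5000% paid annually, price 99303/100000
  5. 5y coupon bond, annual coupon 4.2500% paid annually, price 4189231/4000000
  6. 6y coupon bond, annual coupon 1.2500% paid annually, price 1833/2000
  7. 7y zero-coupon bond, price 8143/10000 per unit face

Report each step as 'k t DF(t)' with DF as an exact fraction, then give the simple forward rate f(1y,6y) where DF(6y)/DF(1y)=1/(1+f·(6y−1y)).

step 1 [1y] bond c/1=1/80: DF=(48519/50000 − 1/80·(0))/(1+1/80) = 599/625 ≈ 0.958400
step 2 [2y] swap r/1=97/2351: DF=(1 − 97/2351·(0.958400))/(1+97/2351) = 1153/1250 ≈ 0.922400
step 3 [3y] bond c/1=3/200: DF=(1866169/2000000 − 3/200·(0.958400+0.922400))/(1+3/200) = 1783/2000 ≈ 0.891500
step 4 [4y] bond c/1=7/200: DF=(99303/100000 − 7/200·(0.958400+0.922400+0.891500))/(1+7/200) = 8657/10000 ≈ 0.865700
step 5 [5y] bond c/1=17/400: DF=(4189231/4000000 − 17/400·(0.958400+0.922400+0.891500+0.865700))/(1+17/400) = 8563/10000 ≈ 0.856300
step 6 [6y] bond c/1=1/80: DF=(1833/2000 − 1/80·(0.958400+0.922400+0.891500+0.865700+0.856300))/(1+1/80) = 8497/10000 ≈ 0.849700
step 7 [7y] zero: DF = P = 8143/10000 ≈ 0.814300

1 1 599/625
2 2 1153/1250
3 3 1783/2000
4 4 8657/10000
5 5 8563/10000
6 6 8497/10000
7 7 8143/10000
f(1y,6y) = ((599/625)/(8497/10000) − 1)/(5) = 1087/42485 ≈ 2.5586%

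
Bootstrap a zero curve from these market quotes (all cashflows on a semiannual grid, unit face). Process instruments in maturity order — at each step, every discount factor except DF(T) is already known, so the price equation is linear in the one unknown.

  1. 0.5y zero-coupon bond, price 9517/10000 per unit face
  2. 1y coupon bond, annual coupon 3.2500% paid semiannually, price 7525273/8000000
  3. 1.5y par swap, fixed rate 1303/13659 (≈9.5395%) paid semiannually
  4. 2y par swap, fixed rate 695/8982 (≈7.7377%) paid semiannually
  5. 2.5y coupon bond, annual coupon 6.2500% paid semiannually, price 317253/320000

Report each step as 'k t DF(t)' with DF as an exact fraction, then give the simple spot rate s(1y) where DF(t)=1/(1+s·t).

step 1 [0.5y] zero: DF = P = 9517/10000 ≈ 0.951700
step 2 [1y] bond c/2=13/800: DF=(7525273/8000000 − 13/800·(0.951700))/(1+13/800) = 569/625 ≈ 0.910400
step 3 [1.5y] swap r/2=1303/27318: DF=(1 − 1303/27318·(0.951700+0.910400))/(1+1303/27318) = 8697/10000 ≈ 0.869700
step 4 [2y] swap r/2=695/17964: DF=(1 − 695/17964·(0.951700+0.910400+0.869700))/(1+695/17964) = 861/1000 ≈ 0.861000
step 5 [2.5y] bond c/2=1/32: DF=(317253/320000 − 1/32·(0.951700+0.910400+0.869700+0.861000))/(1+1/32) = 341/400 ≈ 0.852500

1 1/2 9517/10000
2 1 569/625
3 3/2 8697/10000
4 2 861/1000
5 5/2 341/400
s(1y) = (1/(569/625) − 1)/(1) = 56/569 ≈ 9.8418%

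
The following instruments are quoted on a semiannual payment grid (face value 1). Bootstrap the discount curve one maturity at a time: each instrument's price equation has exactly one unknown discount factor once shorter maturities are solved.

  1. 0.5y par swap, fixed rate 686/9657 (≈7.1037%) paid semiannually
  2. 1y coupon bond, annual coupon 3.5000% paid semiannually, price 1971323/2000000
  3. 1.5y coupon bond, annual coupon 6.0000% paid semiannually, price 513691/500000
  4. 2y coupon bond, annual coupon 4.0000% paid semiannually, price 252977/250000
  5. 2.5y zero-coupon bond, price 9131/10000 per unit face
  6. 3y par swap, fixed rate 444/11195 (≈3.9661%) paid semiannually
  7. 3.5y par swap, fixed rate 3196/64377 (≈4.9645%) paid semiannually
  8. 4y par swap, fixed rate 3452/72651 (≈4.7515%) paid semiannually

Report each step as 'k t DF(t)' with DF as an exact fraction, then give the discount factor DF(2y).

step 1 [0.5y] swap r/2=343/9657: DF=(1 − 343/9657·(0))/(1+343/9657) = 9657/10000 ≈ 0.965700
step 2 [1y] bond c/2=7/400: DF=(1971323/2000000 − 7/400·(0.965700))/(1+7/400) = 9521/10000 ≈ 0.952100
step 3 [1.5y] bond c/2=3/100: DF=(513691/500000 − 3/100·(0.965700+0.952100))/(1+3/100) = 1177/1250 ≈ 0.941600
step 4 [2y] bond c/2=1/50: DF=(252977/250000 − 1/50·(0.965700+0.952100+0.941600))/(1+1/50) = 117/125 ≈ 0.936000
step 5 [2.5y] zero: DF = P = 9131/10000 ≈ 0.913100
step 6 [3y] swap r/2=222/11195: DF=(1 − 222/11195·(0.965700+0.952100+0.941600+0.936000+0.913100))/(1+222/11195) = 889/1000 ≈ 0.889000
step 7 [3.5y] swap r/2=1598/64377: DF=(1 − 1598/64377·(0.965700+0.952100+0.941600+0.936000+0.913100+0.889000))/(1+1598/64377) = 4201/5000 ≈ 0.840200
step 8 [4y] swap r/2=1726/72651: DF=(1 − 1726/72651·(0.965700+0.952100+0.941600+0.936000+0.913100+0.889000+0.840200))/(1+1726/72651) = 4137/5000 ≈ 0.827400

1 1/2 9657/10000
2 1 9521/10000
3 3/2 1177/1250
4 2 117/125
5 5/2 9131/10000
6 3 889/1000
7 7/2 4201/5000
8 4 4137/5000
DF(2y) = 117/125 ≈ 0.936000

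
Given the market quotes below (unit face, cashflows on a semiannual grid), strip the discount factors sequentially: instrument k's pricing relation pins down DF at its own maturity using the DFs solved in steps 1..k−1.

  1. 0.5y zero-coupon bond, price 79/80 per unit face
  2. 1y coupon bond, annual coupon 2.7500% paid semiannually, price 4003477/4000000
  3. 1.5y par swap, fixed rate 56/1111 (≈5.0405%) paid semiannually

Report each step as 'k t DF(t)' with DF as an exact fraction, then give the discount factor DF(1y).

step 1 [0.5y] zero: DF = P = 79/80 ≈ 0.987500
step 2 [1y] bond c/2=11/800: DF=(4003477/4000000 − 11/800·(0.987500))/(1+11/800) = 9739/10000 ≈ 0.973900
step 3 [1.5y] swap r/2=28/1111: DF=(1 − 28/1111·(0.987500+0.973900))/(1+28/1111) = 1159/1250 ≈ 0.927200

1 1/2 79/80
2 1 9739/10000
3 3/2 1159/1250
DF(1y) = 9739/10000 ≈ 0.973900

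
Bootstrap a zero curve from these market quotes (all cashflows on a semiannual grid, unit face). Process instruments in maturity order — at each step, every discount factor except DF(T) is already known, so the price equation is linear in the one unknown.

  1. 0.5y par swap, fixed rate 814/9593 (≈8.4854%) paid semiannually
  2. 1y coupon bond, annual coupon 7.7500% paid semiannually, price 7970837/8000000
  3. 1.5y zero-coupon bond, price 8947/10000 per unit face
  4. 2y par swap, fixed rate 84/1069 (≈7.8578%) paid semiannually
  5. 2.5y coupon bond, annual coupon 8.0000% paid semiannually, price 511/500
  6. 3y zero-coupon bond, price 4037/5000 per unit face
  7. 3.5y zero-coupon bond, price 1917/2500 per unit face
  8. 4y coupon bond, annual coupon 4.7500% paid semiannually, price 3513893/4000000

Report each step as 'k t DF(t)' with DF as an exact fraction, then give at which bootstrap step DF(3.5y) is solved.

1 1/2 9593/10000
2 1 4617/5000
3 3/2 8947/10000
4 2 2143/2500
5 5/2 8429/10000
6 3 4037/5000
7 7/2 1917/2500
8 4 7177/10000
DF(3.5y) is solved at step 7

step 1 [0.5y] swap r/2=407/9593: DF=(1 − 407/9593·(0))/(1+407/9593) = 9593/10000 ≈ 0.959300
step 2 [1y] bond c/2=31/800: DF=(7970837/8000000 − 31/800·(0.959300))/(1+31/800) = 4617/5000 ≈ 0.923400
step 3 [1.5y] zero: DF = P = 8947/10000 ≈ 0.894700
step 4 [2y] swap r/2=42/1069: DF=(1 − 42/1069·(0.959300+0.923400+0.894700))/(1+42/1069) = 2143/2500 ≈ 0.857200
step 5 [2.5y] bond c/2=1/25: DF=(511/500 − 1/25·(0.959300+0.923400+0.894700+0.857200))/(1+1/25) = 8429/10000 ≈ 0.842900
step 6 [3y] zero: DF = P = 4037/5000 ≈ 0.807400
step 7 [3.5y] zero: DF = P = 1917/2500 ≈ 0.766800
step 8 [4y] bond c/2=19/800: DF=(3513893/4000000 − 19/800·(0.959300+0.923400+0.894700+0.857200+0.842900+0.807400+0.766800))/(1+19/800) = 7177/10000 ≈ 0.717700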